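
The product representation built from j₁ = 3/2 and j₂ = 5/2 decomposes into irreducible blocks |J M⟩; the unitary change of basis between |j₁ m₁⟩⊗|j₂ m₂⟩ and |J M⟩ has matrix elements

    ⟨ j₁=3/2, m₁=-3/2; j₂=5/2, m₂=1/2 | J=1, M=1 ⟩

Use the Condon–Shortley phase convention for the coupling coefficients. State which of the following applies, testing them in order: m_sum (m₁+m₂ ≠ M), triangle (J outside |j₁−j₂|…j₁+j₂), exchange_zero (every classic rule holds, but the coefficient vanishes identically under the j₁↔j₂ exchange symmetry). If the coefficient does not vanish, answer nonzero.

m_sum

m-sum: m₁+m₂ = -3/2+1/2 = -1, M = 1  ✗ ⇒ coefficient is 0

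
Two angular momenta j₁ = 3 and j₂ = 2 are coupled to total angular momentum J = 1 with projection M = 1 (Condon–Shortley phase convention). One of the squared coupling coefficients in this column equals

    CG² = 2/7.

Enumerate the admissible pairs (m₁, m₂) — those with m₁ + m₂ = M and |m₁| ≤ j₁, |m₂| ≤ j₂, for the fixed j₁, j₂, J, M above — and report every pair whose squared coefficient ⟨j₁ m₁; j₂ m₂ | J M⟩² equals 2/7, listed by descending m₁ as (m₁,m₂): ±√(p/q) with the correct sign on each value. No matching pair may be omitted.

(2,-1): −√(2/7)

Admissible pairs with m₁+m₂ = M = 1: (-1,2), (0,1), (1,0), (2,-1), (3,-2)
  (m₁,m₂)=(3,-2): CG² = 3/7, CG = +√(3/7)
  (m₁,m₂)=(2,-1): CG² = 2/7, CG = −√(2/7)   ← matches the target
  (m₁,m₂)=(1,0): CG² = 6/35, CG = +√(6/35)
  (m₁,m₂)=(0,1): CG² = 3/35, CG = −√(3/35)
  (m₁,m₂)=(-1,2): CG² = 1/35, CG = +√(1/35)
Pairs with CG² = 2/7: (2,-1): −√(2/7)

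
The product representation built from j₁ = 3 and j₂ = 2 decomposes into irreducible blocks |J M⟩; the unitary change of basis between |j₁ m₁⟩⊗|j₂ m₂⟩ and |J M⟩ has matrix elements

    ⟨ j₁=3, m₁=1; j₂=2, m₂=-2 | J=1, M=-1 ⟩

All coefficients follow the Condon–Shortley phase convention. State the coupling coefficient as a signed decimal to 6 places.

j₁+j₂−J=4  J+j₁−j₂=2  J−j₁+j₂=0  j₁+j₂+J+1=7
(j₁±m₁, j₂±m₂, J±M) = (4,2,0,4,0,2)
P² = 2304/35
sum k=0..0:
  [0] +1/48 = 1/48
S = 1/48
C² = P²·S² = 1/35 ; C = +0.169031

+0.169031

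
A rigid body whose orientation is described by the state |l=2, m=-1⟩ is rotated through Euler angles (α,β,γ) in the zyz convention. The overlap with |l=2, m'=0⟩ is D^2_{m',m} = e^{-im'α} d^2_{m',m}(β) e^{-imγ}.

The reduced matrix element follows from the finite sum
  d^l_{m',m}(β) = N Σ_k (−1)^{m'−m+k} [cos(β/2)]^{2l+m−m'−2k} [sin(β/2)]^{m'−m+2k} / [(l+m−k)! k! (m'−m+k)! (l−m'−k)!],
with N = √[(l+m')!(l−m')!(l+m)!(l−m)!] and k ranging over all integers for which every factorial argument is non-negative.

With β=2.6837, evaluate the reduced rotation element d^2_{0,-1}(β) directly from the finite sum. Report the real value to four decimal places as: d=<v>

d=0.4856

d^2_{0,-1}(β=2.6837) via the finite sum:
With c≡cos(β/2)=0.226951 and s≡sin(β/2)=0.973906, N=[2·2·1·6]^{1/2}=4.898979
Admissible k: 0..1 (factorial args all ≥0)
  k=0: (−1)^1·4.8990/(2)·0.2270^3·0.9739^1 = -0.027886
  k=1: (−1)^2·4.8990/(2)·0.2270^1·0.9739^3 = +0.513523
d^2_{0,-1}(2.6837) = -0.027886 +0.513523 = +0.485637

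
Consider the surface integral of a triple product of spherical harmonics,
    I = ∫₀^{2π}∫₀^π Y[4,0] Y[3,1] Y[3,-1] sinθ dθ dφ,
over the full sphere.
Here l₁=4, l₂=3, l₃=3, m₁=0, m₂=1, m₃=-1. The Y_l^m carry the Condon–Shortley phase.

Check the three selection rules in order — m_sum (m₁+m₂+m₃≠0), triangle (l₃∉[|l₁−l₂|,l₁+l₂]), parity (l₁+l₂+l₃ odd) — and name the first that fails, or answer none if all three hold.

Σmᵢ = 0  ✓
l₃∈[|l₁−l₂|,l₁+l₂]=[1,7], have l₃=3  ✓
Σlᵢ = 10 ⇒ even  ✓

none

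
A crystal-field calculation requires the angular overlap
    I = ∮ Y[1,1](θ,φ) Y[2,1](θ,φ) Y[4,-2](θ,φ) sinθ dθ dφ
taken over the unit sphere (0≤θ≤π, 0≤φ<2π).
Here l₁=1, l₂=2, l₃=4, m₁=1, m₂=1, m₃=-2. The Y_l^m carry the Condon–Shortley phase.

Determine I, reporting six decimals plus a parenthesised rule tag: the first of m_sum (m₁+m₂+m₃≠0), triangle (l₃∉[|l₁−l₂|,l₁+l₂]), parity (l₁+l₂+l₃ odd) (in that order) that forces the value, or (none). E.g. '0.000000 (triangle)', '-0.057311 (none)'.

0.000000 (triangle)

l₃=4 ∉ [1,3] — triangle fails ⇒ I = 0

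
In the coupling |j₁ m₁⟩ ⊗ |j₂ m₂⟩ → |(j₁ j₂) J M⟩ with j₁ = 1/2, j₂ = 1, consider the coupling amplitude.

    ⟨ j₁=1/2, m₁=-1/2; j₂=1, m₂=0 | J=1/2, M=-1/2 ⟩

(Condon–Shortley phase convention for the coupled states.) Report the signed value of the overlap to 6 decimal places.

triangle: 1!·0!·1!/3! = 1/6
(j±m)!: 0!·1!·1!·1!·0!·1! = 1
prefactor² = (2J+1)·Δ·N² = 1/3
  k=1: −1/(1!·0!·0!·0!·0!·1!) = -1
Σ = -1  ⇒  CG² = 1/3·(-1)² = 1/3
CG = −√(1/3) = -0.577350

−√(1/3) = -0.577350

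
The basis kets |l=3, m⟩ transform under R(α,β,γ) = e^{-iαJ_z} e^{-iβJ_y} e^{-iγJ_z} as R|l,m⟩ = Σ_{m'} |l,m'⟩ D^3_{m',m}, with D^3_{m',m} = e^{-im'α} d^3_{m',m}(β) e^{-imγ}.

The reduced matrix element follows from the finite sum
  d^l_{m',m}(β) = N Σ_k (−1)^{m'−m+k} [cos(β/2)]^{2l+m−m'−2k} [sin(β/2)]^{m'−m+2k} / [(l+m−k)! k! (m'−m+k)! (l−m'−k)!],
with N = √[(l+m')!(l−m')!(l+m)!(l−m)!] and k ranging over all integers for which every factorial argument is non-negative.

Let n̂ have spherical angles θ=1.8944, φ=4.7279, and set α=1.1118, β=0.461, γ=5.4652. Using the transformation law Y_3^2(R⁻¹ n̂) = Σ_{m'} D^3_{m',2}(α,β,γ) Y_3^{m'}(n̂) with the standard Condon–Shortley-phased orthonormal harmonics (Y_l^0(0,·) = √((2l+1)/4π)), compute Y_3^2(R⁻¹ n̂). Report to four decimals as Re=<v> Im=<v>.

Need the full column D^3_{m',2} for m'=−3..3 at α=1.1118, β=0.4610, γ=5.4652.
cos(β/2)=0.973552, sin(β/2)=0.228464
d^3_{-3,2}: single k=5 term ⇒ +0.001484;  D = +0.000380-0.001435i
d^3_{-2,2}: k∈[4..5] ⇒ +0.012911 -0.000142 = +0.012769;  D = -0.009617-0.008400i
d^3_{-1,2}: k∈[3..4] ⇒ +0.069593 -0.001916 = +0.067676;  D = -0.062496+0.025969i
d^3_{0,2}: k∈[2..3] ⇒ +0.256823 -0.014143 = +0.242680;  D = -0.015805+0.242165i
d^3_{1,2}: k∈[1..2] ⇒ +0.631851 -0.069593 = +0.562259;  D = +0.486769+0.281408i
d^3_{2,2}: k∈[0..1] ⇒ +0.851443 -0.234447 = +0.616997;  D = +0.513500-0.342057i
d^3_{3,2}: single k=0 term ⇒ -0.489430;  D = +0.062783+0.485386i
Y_3^{m'}(θ=1.8944,φ=4.7279) and Σ D·Y over m':
  (+0.0004-0.0014i)·(-0.0165-0.3552i)  (-0.0096-0.0084i)·(+0.2920-0.0091i)  (-0.0625+0.0260i)·(-0.0023-0.1515i)  (-0.0158+0.2422i)·(+0.2960+0.0000i)  (+0.4868+0.2814i)·(+0.0023-0.1515i)  (+0.5135-0.3421i)·(+0.2920+0.0091i)  (+0.0628+0.4854i)·(+0.0165-0.3552i)
Y_3^2(R⁻¹ n̂) = +0.366242-0.103955i

Re=0.3662 Im=-0.1040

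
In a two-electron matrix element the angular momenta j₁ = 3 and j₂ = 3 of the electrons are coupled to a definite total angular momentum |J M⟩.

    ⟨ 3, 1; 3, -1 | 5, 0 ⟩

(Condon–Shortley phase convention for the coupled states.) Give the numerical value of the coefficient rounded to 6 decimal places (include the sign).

+√(25/84) = +0.545545

triangle: 1!*5!*5!/12! = 14400/479001600
(j±m)!: 4!*2!*2!*4!*5!*5! = 33177600
prefactor² = (2J+1)*Δ*N² = 76800/7
  k=0: +1/(0!*1!*2!*2!*3!*3!) = 1/144
  k=1: −1/(1!*0!*1!*1!*4!*4!) = -1/576
Σ = 1/192  ⇒  CG² = 76800/7*(1/192)² = 25/84
CG = +√(25/84) = +0.545545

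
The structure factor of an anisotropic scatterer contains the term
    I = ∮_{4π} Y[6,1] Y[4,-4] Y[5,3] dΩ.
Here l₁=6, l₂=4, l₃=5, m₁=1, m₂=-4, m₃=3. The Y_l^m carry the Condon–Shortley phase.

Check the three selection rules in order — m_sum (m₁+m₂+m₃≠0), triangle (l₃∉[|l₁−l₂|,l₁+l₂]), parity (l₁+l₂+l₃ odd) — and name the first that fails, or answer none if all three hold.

m₁+m₂+m₃ = 1 − 4 + 3 = 0  ✓
triangle: |6−4|=2 ≤ l₃=5 ≤ 6+4=10  ✓
parity: l₁+l₂+l₃ = 15 is odd  ✗

parity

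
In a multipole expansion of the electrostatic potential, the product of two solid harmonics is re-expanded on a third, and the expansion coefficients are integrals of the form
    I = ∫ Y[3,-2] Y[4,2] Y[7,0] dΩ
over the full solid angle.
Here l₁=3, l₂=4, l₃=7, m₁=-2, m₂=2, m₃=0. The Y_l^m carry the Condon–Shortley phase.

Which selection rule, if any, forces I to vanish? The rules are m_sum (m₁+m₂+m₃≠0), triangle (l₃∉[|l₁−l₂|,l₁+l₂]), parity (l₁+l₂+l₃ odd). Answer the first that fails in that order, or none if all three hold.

azimuthal sum: -2 + 2 + 0 = 0  ✓
1 ≤ 7 ≤ 7 (triangle on l)  ✓
L = 3 + 4 + 7 = 14 (even)  ✓

none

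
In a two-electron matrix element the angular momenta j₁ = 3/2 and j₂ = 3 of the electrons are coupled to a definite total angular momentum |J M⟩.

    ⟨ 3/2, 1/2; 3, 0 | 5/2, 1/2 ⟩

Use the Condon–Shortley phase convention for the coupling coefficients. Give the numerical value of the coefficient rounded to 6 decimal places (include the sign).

j₁+j₂−J=2  J+j₁−j₂=1  J−j₁+j₂=4  j₁+j₂+J+1=8
(j₁±m₁, j₂±m₂, J±M) = (2,1,3,3,3,2)
P² = 216/35
sum k=0..1:
  [0] +1/12 = 1/12
  [1] −1/4 = -1/4
S = -1/6
C² = P²·S² = 6/35 ; C = -0.414039

−√(6/35) ≈ -0.414039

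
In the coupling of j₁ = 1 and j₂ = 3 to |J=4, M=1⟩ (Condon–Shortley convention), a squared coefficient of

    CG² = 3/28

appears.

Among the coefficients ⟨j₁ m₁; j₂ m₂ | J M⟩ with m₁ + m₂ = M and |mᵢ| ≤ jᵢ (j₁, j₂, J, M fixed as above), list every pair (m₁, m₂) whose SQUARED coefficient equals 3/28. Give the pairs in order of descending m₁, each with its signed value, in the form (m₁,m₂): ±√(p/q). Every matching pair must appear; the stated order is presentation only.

(-1,2): +√(3/28)

Admissible pairs with m₁+m₂ = M = 1: (-1,2), (0,1), (1,0)
  (m₁,m₂)=(1,0): CG² = 5/14, CG = +√(5/14)
  (m₁,m₂)=(0,1): CG² = 15/28, CG = +√(15/28)
  (m₁,m₂)=(-1,2): CG² = 3/28, CG = +√(3/28)   ← matches the target
Pairs with CG² = 3/28: (-1,2): +√(3/28)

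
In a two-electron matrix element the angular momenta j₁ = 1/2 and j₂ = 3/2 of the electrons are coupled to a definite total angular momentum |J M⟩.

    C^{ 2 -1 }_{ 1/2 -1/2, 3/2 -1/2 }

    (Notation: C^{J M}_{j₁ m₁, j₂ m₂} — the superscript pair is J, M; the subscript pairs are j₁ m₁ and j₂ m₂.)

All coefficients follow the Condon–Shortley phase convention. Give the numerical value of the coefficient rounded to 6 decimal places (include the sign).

+√(3/4) ≈ +0.866025

j₁+j₂−J=0  J+j₁−j₂=1  J−j₁+j₂=3  j₁+j₂+J+1=5
(j₁±m₁, j₂±m₂, J±M) = (0,1,1,2,1,3)
P² = 3
sum k=0..0:
  [0] +1/2 = 1/2
S = 1/2
C² = P²·S² = 3/4 ; C = +0.866025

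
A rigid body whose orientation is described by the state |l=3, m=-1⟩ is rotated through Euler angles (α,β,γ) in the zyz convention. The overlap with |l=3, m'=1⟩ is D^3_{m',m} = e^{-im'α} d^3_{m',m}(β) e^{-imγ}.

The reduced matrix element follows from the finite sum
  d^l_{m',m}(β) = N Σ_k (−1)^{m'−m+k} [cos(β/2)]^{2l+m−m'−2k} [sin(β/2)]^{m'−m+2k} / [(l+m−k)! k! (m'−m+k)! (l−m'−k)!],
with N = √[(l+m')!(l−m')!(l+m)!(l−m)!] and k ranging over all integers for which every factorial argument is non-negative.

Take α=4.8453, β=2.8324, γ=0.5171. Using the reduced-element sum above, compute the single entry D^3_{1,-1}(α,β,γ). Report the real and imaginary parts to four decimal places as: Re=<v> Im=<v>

Re=-0.2822 Im=0.6981

First d^3_{1,-1}(β=2.8324), then the phase factors e^{-i(1)α} and e^{-i(-1)γ}:
With c≡cos(β/2)=0.153981 and s≡sin(β/2)=0.988074, N=[24·2·2·24]^{1/2}=48.000000
k∈{0,1,2} keeps every argument non-negative
  k=0: (−1)^2·48.0000/(8)·0.1540^4·0.9881^2 = +0.003293
  k=1: (−1)^3·48.0000/(6)·0.1540^2·0.9881^4 = -0.180794
  k=2: (−1)^4·48.0000/(48)·0.1540^0·0.9881^6 = +0.930543
d^3_{1,-1}(2.8324) = +0.003293 -0.180794 +0.930543 = +0.753042
Attach z-rotation phases: D = e^{-i(1)(4.8453)}·(+0.753042)·e^{-i(-1)(0.5171)} = -0.282246+0.698147i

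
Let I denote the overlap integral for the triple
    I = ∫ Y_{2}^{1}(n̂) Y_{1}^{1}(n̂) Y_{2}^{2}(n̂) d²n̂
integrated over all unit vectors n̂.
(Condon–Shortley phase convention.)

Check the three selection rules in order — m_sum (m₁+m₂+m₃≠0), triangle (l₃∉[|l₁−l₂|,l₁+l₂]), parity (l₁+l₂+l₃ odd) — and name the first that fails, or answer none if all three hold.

m_sum

Σmᵢ = 4  ✗
l₃∈[|l₁−l₂|,l₁+l₂]=[1,3], have l₃=2
Σlᵢ = 5 ⇒ odd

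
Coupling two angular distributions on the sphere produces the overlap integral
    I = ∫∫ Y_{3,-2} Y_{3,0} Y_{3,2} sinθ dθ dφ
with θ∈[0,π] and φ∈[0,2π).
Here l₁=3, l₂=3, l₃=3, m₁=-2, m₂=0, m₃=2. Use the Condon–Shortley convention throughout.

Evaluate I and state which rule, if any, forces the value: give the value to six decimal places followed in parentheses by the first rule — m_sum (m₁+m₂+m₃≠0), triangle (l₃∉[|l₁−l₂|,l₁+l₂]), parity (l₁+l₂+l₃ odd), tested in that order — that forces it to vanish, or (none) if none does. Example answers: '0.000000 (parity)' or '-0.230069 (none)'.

0.000000 (parity)

Σlᵢ=9 odd — θ-integrand is odd under cosθ→−cosθ; I=0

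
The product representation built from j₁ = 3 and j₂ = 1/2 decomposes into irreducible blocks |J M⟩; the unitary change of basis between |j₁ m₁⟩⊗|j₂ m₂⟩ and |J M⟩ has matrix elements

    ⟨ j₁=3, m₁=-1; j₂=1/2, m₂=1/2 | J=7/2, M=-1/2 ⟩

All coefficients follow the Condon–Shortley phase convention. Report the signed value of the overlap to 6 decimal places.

+0.654654

triangle: 0!×6!×1!/8! = 720/40320
(j±m)!: 2!×4!×1!×0!×3!×4! = 6912
prefactor² = (2J+1)×Δ×N² = 6912/7
  k=0: +1/(0!×0!×4!×1!×2!×0!) = 1/48
Σ = 1/48  ⇒  CG² = 6912/7×(1/48)² = 3/7
CG = +√(3/7) = +0.654654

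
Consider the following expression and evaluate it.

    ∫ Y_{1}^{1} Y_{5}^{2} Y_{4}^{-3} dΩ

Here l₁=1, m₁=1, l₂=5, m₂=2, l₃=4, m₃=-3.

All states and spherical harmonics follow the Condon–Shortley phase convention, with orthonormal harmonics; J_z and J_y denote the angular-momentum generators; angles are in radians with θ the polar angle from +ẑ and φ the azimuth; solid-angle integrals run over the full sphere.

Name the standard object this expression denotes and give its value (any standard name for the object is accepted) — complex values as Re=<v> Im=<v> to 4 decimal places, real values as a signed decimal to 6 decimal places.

This is a Gaunt coefficient — the integral of a triple product of spherical harmonics over the sphere.
Rules hold: Σm=0, L=10 even, 4≤4≤6.
N = 3·11·9 = 297
Δ = 2!·0!·8!/11! = 1/495
Racah Σ t=1..1: t=1:−1/576 = -1/576
⇒ 3j(1 5 4; 0 0 0)² = 5/99, sgn -1
Racah Σ t=0..0: t=0:+1/10080 = 1/10080
⇒ 3j(1 5 4; 1 2 -3)² = 1/165, sgn -1
4πI² = N·(3j₀)²·(3jₘ)² = 1/11
I = +1·√(0.0909091/4π) = 0.08505478

Gaunt coefficient, +0.085055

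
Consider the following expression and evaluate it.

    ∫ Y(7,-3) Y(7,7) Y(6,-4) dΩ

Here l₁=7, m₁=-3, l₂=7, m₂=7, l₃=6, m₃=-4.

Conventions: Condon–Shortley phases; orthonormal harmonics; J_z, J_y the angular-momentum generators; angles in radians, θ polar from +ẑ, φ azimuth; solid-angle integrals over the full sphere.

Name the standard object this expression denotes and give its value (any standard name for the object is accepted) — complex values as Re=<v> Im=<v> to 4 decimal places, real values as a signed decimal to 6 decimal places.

Gaunt coefficient, +0.139650

This is a Gaunt coefficient — the integral of a triple product of spherical harmonics over the sphere.
Rules hold: Σm=0, L=20 even, 0≤6≤14.
N = 15·15·13 = 2925
Δ = 8!·6!·6!/21! = 1/2444321880
Racah Σ t=1..7: t=1:−1/2612736000 t=2:+1/20736000 t=3:−1/1658880 t=4:+1/746496 t=5:−1/1658880 t=6:+1/20736000 t=7:−1/2612736000 = 1/4354560
⇒ 3j(7 7 6; 0 0 0)² = 1000/138567, sgn +1
Racah Σ t=8..8: t=8:+1/1393459200 = 1/1393459200
⇒ 3j(7 7 6; -3 7 -4)² = 15/1292, sgn +1
4πI² = N·(3j₀)²·(3jₘ)² = 281250/1147619
I = +1·√(0.245073/4π) = 0.13965049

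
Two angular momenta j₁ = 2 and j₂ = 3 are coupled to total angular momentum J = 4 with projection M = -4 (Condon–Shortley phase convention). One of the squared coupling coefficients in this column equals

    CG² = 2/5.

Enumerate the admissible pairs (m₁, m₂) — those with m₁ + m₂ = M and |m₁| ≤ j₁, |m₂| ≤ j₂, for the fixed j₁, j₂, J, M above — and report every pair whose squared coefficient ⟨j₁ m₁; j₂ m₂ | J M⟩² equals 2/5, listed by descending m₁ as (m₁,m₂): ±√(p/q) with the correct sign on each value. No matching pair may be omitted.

Admissible pairs with m₁+m₂ = M = -4: (-2,-2), (-1,-3)
  (m₁,m₂)=(-1,-3): CG² = 3/5, CG = +√(3/5)
  (m₁,m₂)=(-2,-2): CG² = 2/5, CG = −√(2/5)   ← matches the target
Pairs with CG² = 2/5: (-2,-2): −√(2/5)

(-2,-2): −√(2/5)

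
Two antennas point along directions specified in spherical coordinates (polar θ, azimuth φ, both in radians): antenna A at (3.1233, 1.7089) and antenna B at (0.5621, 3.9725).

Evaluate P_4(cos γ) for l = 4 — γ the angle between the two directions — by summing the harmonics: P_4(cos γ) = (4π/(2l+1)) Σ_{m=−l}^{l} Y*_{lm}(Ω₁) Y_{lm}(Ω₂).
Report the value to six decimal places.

Addition theorem: P_4(cos γ) = (4π/9) Σ_m Y*_{lm}(Ω₁) Y_{lm}(Ω₂), m = −4…4:
  m=-4: (0.00000 + 0.00000j) × (-0.03512 + 0.00646j) = -0.00000 - 0.00000j  (running Σ = -0.00000 - 0.00000j)
  m=-3: (-0.00000 + 0.00001j) × (0.12775 + 0.09689j) = -0.00000 + 0.00000j  (running Σ = -0.00000 + 0.00000j)
  m=-2: (-0.00065 - 0.00018j) × (-0.03465 - 0.37962j) = -0.00005 + 0.00025j  (running Σ = -0.00005 + 0.00025j)
  m=-1: (0.00476 - 0.03426j) × (-0.28935 + 0.31696j) = 0.00948 + 0.01142j  (running Σ = 0.00943 + 0.01167j)
  m=0: (0.84487 + 0.00000j) × (-0.05692 + 0.00000j) = -0.04809 + 0.00000j  (running Σ = -0.03866 + 0.01167j)
  m=1: (-0.00476 - 0.03426j) × (0.28935 + 0.31696j) = 0.00948 - 0.01142j  (running Σ = -0.02918 + 0.00025j)
  m=2: (-0.00065 + 0.00018j) × (-0.03465 + 0.37962j) = -0.00005 - 0.00025j  (running Σ = -0.02922 + 0.00000j)
  m=3: (0.00000 + 0.00001j) × (-0.12775 + 0.09689j) = -0.00000 - 0.00000j  (running Σ = -0.02922 - 0.00000j)
  m=4: (0.00000 - 0.00000j) × (-0.03512 - 0.00646j) = -0.00000 + 0.00000j  (running Σ = -0.02922 - 0.00000j)
Accumulated sum -0.02922 - 0.00000j; after 4π/(2l+1) scaling, -0.04080 - 0.00000j ⇒ P_4 = -0.040804

-0.040804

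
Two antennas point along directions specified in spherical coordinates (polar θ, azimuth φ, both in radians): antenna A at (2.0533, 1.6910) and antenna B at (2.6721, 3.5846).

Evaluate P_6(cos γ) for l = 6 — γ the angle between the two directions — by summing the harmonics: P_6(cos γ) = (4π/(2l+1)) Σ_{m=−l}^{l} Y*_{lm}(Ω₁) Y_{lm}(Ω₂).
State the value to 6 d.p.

0.101824

Addition theorem: P_6(cos γ) = (4π/13) Σ_m Y*_{lm}(Ω₁) Y_{lm}(Ω₂), m = −6…6:
  [-6]  conj(Y_{6,-6})(Ω₁) = -0.175300-0.154130i ; Y_{6,-6}(Ω₂) = -0.003668-0.001926i ; Δ = +0.000346+0.000903i
  [-5]  conj(Y_{6,-5})(Ω₁) = +0.239506-0.349321i ; Y_{6,-5}(Ω₂) = -0.016992-0.022621i ; Δ = -0.011971+0.000518i
  [-4]  conj(Y_{6,-4})(Ω₁) = +0.266511+0.139024i ; Y_{6,-4}(Ω₂) = -0.023152-0.113495i ; Δ = +0.009608-0.033466i
  [-3]  conj(Y_{6,-3})(Ω₁) = +0.046833-0.124193i ; Y_{6,-3}(Ω₂) = +0.074043-0.300259i ; Δ = -0.033822-0.023258i
  [-2]  conj(Y_{6,-2})(Ω₁) = +0.334035+0.081888i ; Y_{6,-2}(Ω₂) = +0.318677-0.390249i ; Δ = +0.138406-0.104261i
  [-1]  conj(Y_{6,-1})(Ω₁) = +0.001437-0.011897i ; Y_{6,-1}(Ω₂) = +0.302405-0.143479i ; Δ = -0.001272-0.003804i
  [+0]  conj(Y_{6,0})(Ω₁) = +0.337574-0.000000i ; Y_{6,0}(Ω₂) = -0.288085+0.000000i ; Δ = -0.097250+0.000000i
  [+1]  conj(Y_{6,1})(Ω₁) = -0.001437-0.011897i ; Y_{6,1}(Ω₂) = -0.302405-0.143479i ; Δ = -0.001272+0.003804i
  [+2]  conj(Y_{6,2})(Ω₁) = +0.334035-0.081888i ; Y_{6,2}(Ω₂) = +0.318677+0.390249i ; Δ = +0.138406+0.104261i
  [+3]  conj(Y_{6,3})(Ω₁) = -0.046833-0.124193i ; Y_{6,3}(Ω₂) = -0.074043-0.300259i ; Δ = -0.033822+0.023258i
  [+4]  conj(Y_{6,4})(Ω₁) = +0.266511-0.139024i ; Y_{6,4}(Ω₂) = -0.023152+0.113495i ; Δ = +0.009608+0.033466i
  [+5]  conj(Y_{6,5})(Ω₁) = -0.239506-0.349321i ; Y_{6,5}(Ω₂) = +0.016992-0.022621i ; Δ = -0.011971-0.000518i
  [+6]  conj(Y_{6,6})(Ω₁) = -0.175300+0.154130i ; Y_{6,6}(Ω₂) = -0.003668+0.001926i ; Δ = +0.000346-0.000903i
Total Σ_m = +0.105338+0.000000i. Multiply by 0.966644: +0.101824+0.000000i. P_6(cos γ) = 0.101824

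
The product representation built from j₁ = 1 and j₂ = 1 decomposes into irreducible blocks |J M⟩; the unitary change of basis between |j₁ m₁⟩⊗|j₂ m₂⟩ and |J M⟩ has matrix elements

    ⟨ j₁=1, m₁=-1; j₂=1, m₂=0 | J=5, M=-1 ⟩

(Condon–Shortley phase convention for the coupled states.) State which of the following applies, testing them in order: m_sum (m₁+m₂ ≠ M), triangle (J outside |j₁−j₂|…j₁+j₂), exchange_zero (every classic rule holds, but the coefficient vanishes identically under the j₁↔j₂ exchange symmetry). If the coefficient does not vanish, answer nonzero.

m-sum: m₁+m₂ = -1+0 = -1, M = -1  ✓
triangle: need |j₁−j₂| ≤ J ≤ j₁+j₂, i.e. J ∈ [0, 2]; J = 5 is outside ✗ ⇒ coefficient is 0

triangle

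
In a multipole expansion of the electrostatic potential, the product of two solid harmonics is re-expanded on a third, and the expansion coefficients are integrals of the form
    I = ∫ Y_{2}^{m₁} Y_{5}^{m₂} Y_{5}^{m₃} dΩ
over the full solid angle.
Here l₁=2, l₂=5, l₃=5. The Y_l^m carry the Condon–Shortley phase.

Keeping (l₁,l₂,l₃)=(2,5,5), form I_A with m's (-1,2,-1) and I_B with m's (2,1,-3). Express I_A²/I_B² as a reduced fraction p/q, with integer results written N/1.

Shared (l₁,l₂,l₃)=(2,5,5): N and (l;000)² cancel in I_A²/I_B².
A: Δ = 2!·2!·8!/13! = 1/38610; Racah Σ t=1..2: t=1:−1/2880 t=2:+1/1440 = 1/2880; ⇒ 3j(2 5 5; -1 2 -1)² = 7/715, sgn +1
B: Δ = 2!·2!·8!/13! = 1/38610; Racah Σ t=0..0: t=0:+1/5760 = 1/5760; ⇒ 3j(2 5 5; 2 1 -3)² = 56/2145, sgn +1
I_A²/I_B² = (7/715)/(56/2145) = 3/8

3/8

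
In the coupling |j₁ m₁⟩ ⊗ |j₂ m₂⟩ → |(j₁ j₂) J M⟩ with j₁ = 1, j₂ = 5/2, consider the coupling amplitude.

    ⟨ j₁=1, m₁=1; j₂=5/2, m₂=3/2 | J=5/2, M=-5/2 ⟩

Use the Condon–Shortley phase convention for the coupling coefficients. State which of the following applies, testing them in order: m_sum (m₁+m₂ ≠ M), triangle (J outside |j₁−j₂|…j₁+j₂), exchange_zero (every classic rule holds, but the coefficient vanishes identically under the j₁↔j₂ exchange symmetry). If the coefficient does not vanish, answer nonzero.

m-sum: m₁+m₂ = 1+3/2 = 5/2, M = -5/2  ✗ ⇒ coefficient is 0

m_sum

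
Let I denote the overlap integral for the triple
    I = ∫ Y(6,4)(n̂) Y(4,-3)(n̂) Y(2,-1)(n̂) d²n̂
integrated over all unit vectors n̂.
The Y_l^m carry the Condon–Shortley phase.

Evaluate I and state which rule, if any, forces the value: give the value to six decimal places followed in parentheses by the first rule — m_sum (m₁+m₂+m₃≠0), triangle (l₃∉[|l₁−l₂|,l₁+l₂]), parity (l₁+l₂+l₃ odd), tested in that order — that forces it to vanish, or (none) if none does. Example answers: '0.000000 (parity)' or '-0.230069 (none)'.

0.246389 (none)

Checks pass: Σm=0; 12 even; l₃=2∈[2,10].
(2·6+1)(2·4+1)(2·2+1) = 585
Δ: 8! 4! 0! / 13! → 1/6435
sum: t=4:+1/2304 = 1/2304
3j²(6 4 2; 0 0 0) = Δ·Π!·Σ² = 5/143  (sign +1)
sum: t=1:−1/30240 = -1/30240
3j²(6 4 2; 4 -3 -1) = Δ·Π!·Σ² = 16/429  (sign +1)
combine: 4πI² = 585·5/143·16/429 = 1200/1573
take √, sign +1: I = 0.24638901
No selection rule forces the value: the integral is nonzero (none).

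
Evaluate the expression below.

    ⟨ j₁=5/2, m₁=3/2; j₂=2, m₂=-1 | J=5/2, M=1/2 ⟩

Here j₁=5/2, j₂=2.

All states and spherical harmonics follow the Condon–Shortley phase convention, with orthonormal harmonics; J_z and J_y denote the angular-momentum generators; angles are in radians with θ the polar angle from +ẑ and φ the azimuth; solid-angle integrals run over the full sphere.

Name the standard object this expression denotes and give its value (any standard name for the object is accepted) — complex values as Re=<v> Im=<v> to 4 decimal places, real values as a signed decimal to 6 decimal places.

This is a Clebsch–Gordan (vector-coupling) coefficient.
√[6·2!3!2!/8! · 4!1!1!3!3!2!] = √(216/35)
  +(−1)^0/∏(0,2,1,1,2,1)! = 1/4  (running 1/4)
  +(−1)^1/∏(1,1,0,0,3,2)! = -1/12  (running 1/6)
⟨..|..⟩ = √(216/35)·(1/6) = +0.414039

Clebsch–Gordan coefficient, +√(6/35) ≈ +0.414039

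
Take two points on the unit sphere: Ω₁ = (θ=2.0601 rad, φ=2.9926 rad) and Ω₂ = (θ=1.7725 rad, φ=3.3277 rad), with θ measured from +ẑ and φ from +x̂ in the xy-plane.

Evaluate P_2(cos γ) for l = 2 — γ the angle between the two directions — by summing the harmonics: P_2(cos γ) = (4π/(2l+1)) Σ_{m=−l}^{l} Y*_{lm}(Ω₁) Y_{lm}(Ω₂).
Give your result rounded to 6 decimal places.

Term-by-term m-sum for l=2 (normalisation 4π/5 = 2.513274):
  [-2]  conj(Y_{2,-2})(Ω₁) = 0.28768 - 0.08836j ; Y_{2,-2}(Ω₂) = 0.34538 - 0.13484j ; Δ = 0.08745 - 0.06931j
  [-1]  conj(Y_{2,-1})(Ω₁) = 0.31695 - 0.04758j ; Y_{2,-1}(Ω₂) = 0.14902 - 0.02806j ; Δ = 0.04590 - 0.01598j
  [+0]  conj(Y_{2,0})(Ω₁) = -0.10637 + 0.00000j ; Y_{2,0}(Ω₂) = -0.27742 + 0.00000j ; Δ = 0.02951 + 0.00000j
  [+1]  conj(Y_{2,1})(Ω₁) = -0.31695 - 0.04758j ; Y_{2,1}(Ω₂) = -0.14902 - 0.02806j ; Δ = 0.04590 + 0.01598j
  [+2]  conj(Y_{2,2})(Ω₁) = 0.28768 + 0.08836j ; Y_{2,2}(Ω₂) = 0.34538 + 0.13484j ; Δ = 0.08745 + 0.06931j
Accumulated sum 0.29619 + 0.00000j; after 4π/(2l+1) scaling, 0.74441 + 0.00000j ⇒ P_2 = 0.744408

0.744408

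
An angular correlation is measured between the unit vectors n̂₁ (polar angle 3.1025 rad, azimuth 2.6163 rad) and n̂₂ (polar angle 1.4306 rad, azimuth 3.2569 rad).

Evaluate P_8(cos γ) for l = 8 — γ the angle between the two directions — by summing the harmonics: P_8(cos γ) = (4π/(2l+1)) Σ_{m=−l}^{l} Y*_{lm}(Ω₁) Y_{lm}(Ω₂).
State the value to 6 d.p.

0.164711

Summing Y*_{l m}(θ₁,φ₁)·Y_{l m}(θ₂,φ₂) over m ∈ [−8, 8]; prefactor 4π/(2·8+1) = 0.739198:
  term(m=-8) = +0.000000+0.000000i   from Y*(Ω₁)=-0.000000+0.000000i, Y(Ω₂)=+0.287640-0.379681i
  term(m=-7) = +0.000000-0.000000i   from Y*(Ω₁)=-0.000000+0.000000i, Y(Ω₂)=-0.185950+0.194221i
  term(m=-6) = +0.000000-0.000000i   from Y*(Ω₁)=-0.000000+0.000000i, Y(Ω₂)=-0.193192+0.160048i
  term(m=-5) = -0.000000+0.000000i   from Y*(Ω₁)=-0.000001-0.000000i, Y(Ω₂)=+0.245475-0.159615i
  term(m=-4) = -0.000004-0.000003i   from Y*(Ω₁)=-0.000016-0.000027i, Y(Ω₂)=+0.150591-0.074841i
  term(m=-3) = +0.000085+0.000231i   from Y*(Ω₁)=-0.000004-0.000830i, Y(Ω₂)=-0.279498+0.100735i
  term(m=-2) = -0.000578+0.001938i   from Y*(Ω₁)=+0.007771-0.013566i, Y(Ω₂)=-0.125947+0.029571i
  term(m=-1) = +0.045344-0.033803i   from Y*(Ω₁)=+0.164636-0.095425i, Y(Ω₂)=+0.295238-0.034195i
  term(m=+0) = +0.133131+0.000000i   from Y*(Ω₁)=+1.131329-0.000000i, Y(Ω₂)=+0.117677+0.000000i
  term(m=+1) = +0.045344+0.033803i   from Y*(Ω₁)=-0.164636-0.095425i, Y(Ω₂)=-0.295238-0.034195i
  term(m=+2) = -0.000578-0.001938i   from Y*(Ω₁)=+0.007771+0.013566i, Y(Ω₂)=-0.125947-0.029571i
  term(m=+3) = +0.000085-0.000231i   from Y*(Ω₁)=+0.000004-0.000830i, Y(Ω₂)=+0.279498+0.100735i
  term(m=+4) = -0.000004+0.000003i   from Y*(Ω₁)=-0.000016+0.000027i, Y(Ω₂)=+0.150591+0.074841i
  term(m=+5) = -0.000000-0.000000i   from Y*(Ω₁)=+0.000001-0.000000i, Y(Ω₂)=-0.245475-0.159615i
  term(m=+6) = +0.000000+0.000000i   from Y*(Ω₁)=-0.000000-0.000000i, Y(Ω₂)=-0.193192-0.160048i
  term(m=+7) = +0.000000+0.000000i   from Y*(Ω₁)=+0.000000+0.000000i, Y(Ω₂)=+0.185950+0.194221i
  term(m=+8) = +0.000000-0.000000i   from Y*(Ω₁)=-0.000000-0.000000i, Y(Ω₂)=+0.287640+0.379681i
Accumulated sum +0.222824-0.000000i; after 4π/(2l+1) scaling, +0.164711-0.000000i ⇒ P_8 = 0.164711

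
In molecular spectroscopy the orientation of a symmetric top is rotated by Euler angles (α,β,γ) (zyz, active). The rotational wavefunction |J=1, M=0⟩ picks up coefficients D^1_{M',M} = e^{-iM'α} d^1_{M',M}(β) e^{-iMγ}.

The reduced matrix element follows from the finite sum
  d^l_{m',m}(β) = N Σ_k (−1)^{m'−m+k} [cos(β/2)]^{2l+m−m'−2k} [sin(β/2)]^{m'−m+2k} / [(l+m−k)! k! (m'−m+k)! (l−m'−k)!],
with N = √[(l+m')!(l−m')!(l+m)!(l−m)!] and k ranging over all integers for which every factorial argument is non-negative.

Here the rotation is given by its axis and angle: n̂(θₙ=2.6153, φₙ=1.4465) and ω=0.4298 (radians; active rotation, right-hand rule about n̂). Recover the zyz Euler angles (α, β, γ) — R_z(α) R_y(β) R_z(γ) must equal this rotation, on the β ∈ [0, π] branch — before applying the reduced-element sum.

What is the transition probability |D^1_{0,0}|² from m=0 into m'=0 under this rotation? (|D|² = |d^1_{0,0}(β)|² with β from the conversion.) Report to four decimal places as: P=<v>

P=0.9546

Axis–angle → zyz. n̂ = (sinθₙcosφₙ, sinθₙsinφₙ, cosθₙ) = (+0.062277, +0.498456, -0.864675), ω = 0.4298.
R = I cosω + sinω [n̂]ₓ + (1−cosω) n̂n̂ᵀ gives
  R = [+0.909402, +0.363124, +0.202803; -0.357477, +0.931647, -0.065150; -0.212599, -0.013250, +0.977050]
β = atan2(√(R₁₃²+R₂₃²), R₃₃) = 0.214656; α = atan2(R₂₃, R₁₃) mod 2π = 5.972350; γ = atan2(R₃₂, −R₃₁) mod 2π = 6.220943
Split into d^1_{0,0}(β=0.2147) × two z-phases.
With c≡cos(β/2)=0.994246 and s≡sin(β/2)=0.107122, N=[1·1·1·1]^{1/2}=1.000000
Admissible k: 0..1 (factorial args all ≥0)
  k=0: (−1)^0·1.0000/(1)·0.9942^2·0.1071^0 = +0.988525
  k=1: (−1)^1·1.0000/(1)·0.9942^0·0.1071^2 = -0.011475
d^1_{0,0}(0.2147) = +0.988525 -0.011475 = +0.977050
|D^1_{0,0}|² = |d^1_{0,0}(β)|² = (+0.977050)² = 0.954626 (the z-rotation phases have unit modulus)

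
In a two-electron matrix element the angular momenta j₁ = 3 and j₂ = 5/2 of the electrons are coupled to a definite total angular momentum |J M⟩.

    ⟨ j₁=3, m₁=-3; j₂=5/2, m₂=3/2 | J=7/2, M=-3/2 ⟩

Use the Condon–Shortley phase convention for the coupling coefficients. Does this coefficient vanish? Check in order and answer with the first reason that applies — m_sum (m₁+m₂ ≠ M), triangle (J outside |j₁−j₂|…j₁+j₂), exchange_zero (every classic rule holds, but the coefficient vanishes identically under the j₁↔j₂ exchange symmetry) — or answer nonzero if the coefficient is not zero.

nonzero

m-sum: m₁+m₂ = -3+3/2 = -3/2, M = -3/2  ✓
triangle: |j₁−j₂| = 1/2 ≤ J = 7/2 ≤ j₁+j₂ = 11/2  ✓
exchange: j₁≠j₂ or m₁≠m₂ — the exchange symmetry imposes no constraint here
value check: CG = +√(2/7) = +0.534522 ≠ 0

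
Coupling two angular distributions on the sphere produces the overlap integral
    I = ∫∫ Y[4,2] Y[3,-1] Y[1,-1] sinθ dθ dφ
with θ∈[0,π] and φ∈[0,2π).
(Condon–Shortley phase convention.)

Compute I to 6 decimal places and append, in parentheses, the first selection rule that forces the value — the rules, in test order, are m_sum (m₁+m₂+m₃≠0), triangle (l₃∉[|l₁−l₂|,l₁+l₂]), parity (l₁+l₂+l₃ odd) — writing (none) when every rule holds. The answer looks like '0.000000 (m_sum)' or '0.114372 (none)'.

Rules hold: Σm=0, L=8 even, 1≤1≤7.
N = 9·7·3 = 189
Δ = 6!·2!·0!/9! = 1/252
Racah Σ t=3..3: t=3:−1/36 = -1/36
⇒ 3j(4 3 1; 0 0 0)² = 4/63, sgn +1
Racah Σ t=2..2: t=2:+1/96 = 1/96
⇒ 3j(4 3 1; 2 -1 -1)² = 5/84, sgn +1
4πI² = N·(3j₀)²·(3jₘ)² = 5/7
I = +1·√(0.714286/4π) = 0.23841361
No selection rule forces the value: the integral is nonzero (none).

0.238414 (none)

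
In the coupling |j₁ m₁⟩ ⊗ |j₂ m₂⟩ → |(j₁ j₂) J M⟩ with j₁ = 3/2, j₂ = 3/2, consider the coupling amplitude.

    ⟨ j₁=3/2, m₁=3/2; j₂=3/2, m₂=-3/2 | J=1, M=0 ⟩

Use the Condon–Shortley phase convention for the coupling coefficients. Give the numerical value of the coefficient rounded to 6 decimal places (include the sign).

triangle: 2!×1!×1!/5! = 2/120
(j±m)!: 3!×0!×0!×3!×1!×1! = 36
prefactor² = (2J+1)×Δ×N² = 9/5
  k=0: +1/(0!×2!×0!×0!×1!×1!) = 1/2
Σ = 1/2  ⇒  CG² = 9/5×(1/2)² = 9/20
CG = +√(9/20) = +0.670820

+√(9/20) = +0.670820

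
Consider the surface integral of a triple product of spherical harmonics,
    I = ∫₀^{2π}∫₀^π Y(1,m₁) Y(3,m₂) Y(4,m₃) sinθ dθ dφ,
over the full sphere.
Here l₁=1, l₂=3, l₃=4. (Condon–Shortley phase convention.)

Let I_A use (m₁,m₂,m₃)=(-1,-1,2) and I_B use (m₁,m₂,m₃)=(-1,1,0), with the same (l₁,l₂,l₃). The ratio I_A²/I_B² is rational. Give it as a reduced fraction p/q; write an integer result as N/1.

5/2

Same 1,3,4: normalisation and zero-m 3j drop out of the ratio.
A: Δ: 0! 2! 6! / 9! → 1/252; sum: t=0:+1/96 = 1/96; 3j²(1 3 4; -1 -1 2) = Δ·Π!·Σ² = 5/84  (sign +1)
B: Δ: 0! 2! 6! / 9! → 1/252; sum: t=0:+1/96 = 1/96; 3j²(1 3 4; -1 1 0) = Δ·Π!·Σ² = 1/42  (sign +1)
I_A²/I_B² = (5/84)/(1/42) = 5/2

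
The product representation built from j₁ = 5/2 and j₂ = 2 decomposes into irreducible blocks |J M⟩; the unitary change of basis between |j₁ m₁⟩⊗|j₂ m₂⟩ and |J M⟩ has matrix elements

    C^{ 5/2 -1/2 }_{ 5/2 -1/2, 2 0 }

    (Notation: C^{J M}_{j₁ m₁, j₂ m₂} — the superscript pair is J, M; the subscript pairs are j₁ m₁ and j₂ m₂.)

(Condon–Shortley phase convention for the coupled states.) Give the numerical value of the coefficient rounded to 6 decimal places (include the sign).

-0.478091  (= −√(8/35))

√[6·2!3!2!/8! · 2!3!2!2!2!3!] = √(72/35)
  +(−1)^0/∏(0,2,3,2,0,0)! = 1/24  (running 1/24)
  +(−1)^1/∏(1,1,2,1,1,1)! = -1/2  (running -11/24)
  +(−1)^2/∏(2,0,1,0,2,2)! = 1/8  (running -1/3)
⟨..|..⟩ = √(72/35)·(-1/3) = -0.478091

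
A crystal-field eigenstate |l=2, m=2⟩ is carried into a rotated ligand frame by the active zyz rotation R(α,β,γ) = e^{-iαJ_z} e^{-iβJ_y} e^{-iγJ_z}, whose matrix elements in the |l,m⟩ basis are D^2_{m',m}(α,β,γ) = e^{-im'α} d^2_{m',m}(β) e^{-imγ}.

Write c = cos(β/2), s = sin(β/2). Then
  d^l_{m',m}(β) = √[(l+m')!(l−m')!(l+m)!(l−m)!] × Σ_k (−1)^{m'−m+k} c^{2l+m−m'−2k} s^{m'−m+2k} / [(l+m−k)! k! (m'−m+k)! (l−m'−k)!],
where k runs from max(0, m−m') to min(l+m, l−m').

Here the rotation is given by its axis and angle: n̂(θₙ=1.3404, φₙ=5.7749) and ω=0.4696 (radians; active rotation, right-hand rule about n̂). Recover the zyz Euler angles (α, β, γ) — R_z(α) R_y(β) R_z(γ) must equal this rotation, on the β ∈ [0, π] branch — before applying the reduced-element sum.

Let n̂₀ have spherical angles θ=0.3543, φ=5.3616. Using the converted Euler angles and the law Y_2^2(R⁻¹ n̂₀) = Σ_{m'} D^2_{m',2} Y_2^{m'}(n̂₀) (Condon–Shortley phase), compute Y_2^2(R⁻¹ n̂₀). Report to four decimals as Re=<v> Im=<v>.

Re=0.0625 Im=0.0208

Axis–angle → zyz. n̂ = (sinθₙcosφₙ, sinθₙsinφₙ, cosθₙ) = (+0.850497, -0.473820, +0.228363), ω = 0.4696.
R = I cosω + sinω [n̂]ₓ + (1−cosω) n̂n̂ᵀ gives
  R = [+0.970052, -0.146964, -0.193393; +0.059718, +0.916052, -0.396588; +0.235442, +0.373162, +0.897395]
β = atan2(√(R₁₃²+R₂₃²), R₃₃) = 0.456968; α = atan2(R₂₃, R₁₃) mod 2π = 4.258677; γ = atan2(R₃₂, −R₃₁) mod 2π = 2.133655
Need the full column D^2_{m',2} for m'=−2..2 at α=4.2587, β=0.4570, γ=2.1337.
cos(β/2)=0.974011, sin(β/2)=0.226501
d^2_{-2,2}: single k=4 term ⇒ +0.002632;  D = -0.001174-0.002356i
d^2_{-1,2}: single k=3 term ⇒ +0.022636;  D = +0.022635-0.000195i
d^2_{0,2}: single k=2 term ⇒ +0.119218;  D = -0.051327+0.107604i
d^2_{1,2}: single k=1 term ⇒ +0.418593;  D = -0.260597-0.327580i
d^2_{2,2}: single k=0 term ⇒ +0.900027;  D = +0.878668-0.194912i
Y_2^{m'}(θ=0.3543,φ=5.3616) and Σ D·Y over m':
  (-0.0012-0.0024i)·(-0.0125+0.0448i)  (+0.0226-0.0002i)·(+0.1520+0.2002i)  (-0.0513+0.1076i)·(+0.5169+0.0000i)  (-0.2606-0.3276i)·(-0.1520+0.2002i)  (+0.8787-0.1949i)·(-0.0125-0.0448i)
Y_2^2(R⁻¹ n̂) = +0.062547+0.020793i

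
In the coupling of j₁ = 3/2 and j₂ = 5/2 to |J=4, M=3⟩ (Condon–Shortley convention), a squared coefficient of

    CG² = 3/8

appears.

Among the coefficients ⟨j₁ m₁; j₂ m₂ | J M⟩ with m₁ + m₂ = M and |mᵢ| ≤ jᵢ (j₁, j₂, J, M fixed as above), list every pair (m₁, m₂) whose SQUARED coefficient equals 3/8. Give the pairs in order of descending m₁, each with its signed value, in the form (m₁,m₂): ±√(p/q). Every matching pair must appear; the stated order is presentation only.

Admissible pairs with m₁+m₂ = M = 3: (1/2,5/2), (3/2,3/2)
  (m₁,m₂)=(3/2,3/2): CG² = 5/8, CG = +√(5/8)
  (m₁,m₂)=(1/2,5/2): CG² = 3/8, CG = +√(3/8)   ← matches the target
Pairs with CG² = 3/8: (1/2,5/2): +√(3/8)

(1/2,5/2): +√(3/8)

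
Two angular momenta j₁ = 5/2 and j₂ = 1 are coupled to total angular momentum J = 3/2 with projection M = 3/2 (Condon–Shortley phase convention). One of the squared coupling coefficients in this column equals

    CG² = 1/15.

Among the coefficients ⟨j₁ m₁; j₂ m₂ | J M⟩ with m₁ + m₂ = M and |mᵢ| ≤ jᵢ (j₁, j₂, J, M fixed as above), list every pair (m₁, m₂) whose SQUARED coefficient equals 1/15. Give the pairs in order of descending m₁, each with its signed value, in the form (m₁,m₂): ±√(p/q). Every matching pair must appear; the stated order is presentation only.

Admissible pairs with m₁+m₂ = M = 3/2: (1/2,1), (3/2,0), (5/2,-1)
  (m₁,m₂)=(5/2,-1): CG² = 2/3, CG = +√(2/3)
  (m₁,m₂)=(3/2,0): CG² = 4/15, CG = −√(4/15)
  (m₁,m₂)=(1/2,1): CG² = 1/15, CG = +√(1/15)   ← matches the target
Pairs with CG² = 1/15: (1/2,1): +√(1/15)

(1/2,1): +√(1/15)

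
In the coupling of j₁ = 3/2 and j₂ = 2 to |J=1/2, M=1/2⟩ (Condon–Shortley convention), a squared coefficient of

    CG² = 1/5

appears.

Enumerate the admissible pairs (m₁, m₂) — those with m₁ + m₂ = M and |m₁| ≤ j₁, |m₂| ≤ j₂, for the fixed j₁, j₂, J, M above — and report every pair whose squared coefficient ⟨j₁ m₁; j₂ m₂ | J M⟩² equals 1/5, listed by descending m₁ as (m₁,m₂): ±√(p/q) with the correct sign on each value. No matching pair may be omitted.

Admissible pairs with m₁+m₂ = M = 1/2: (-3/2,2), (-1/2,1), (1/2,0), (3/2,-1)
  (m₁,m₂)=(3/2,-1): CG² = 1/10, CG = +√(1/10)
  (m₁,m₂)=(1/2,0): CG² = 1/5, CG = −√(1/5)   ← matches the target
  (m₁,m₂)=(-1/2,1): CG² = 3/10, CG = +√(3/10)
  (m₁,m₂)=(-3/2,2): CG² = 2/5, CG = −√(2/5)
Pairs with CG² = 1/5: (1/2,0): −√(1/5)

(1/2,0): −√(1/5)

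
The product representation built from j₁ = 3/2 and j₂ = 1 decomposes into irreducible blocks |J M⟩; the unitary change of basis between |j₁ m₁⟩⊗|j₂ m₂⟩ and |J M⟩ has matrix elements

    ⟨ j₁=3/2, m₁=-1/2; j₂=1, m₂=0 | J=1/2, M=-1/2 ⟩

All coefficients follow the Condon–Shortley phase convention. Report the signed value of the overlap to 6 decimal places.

−√(1/3) ≈ -0.577350

triangle: 2!*1!*0!/4! = 2/24
(j±m)!: 1!*2!*1!*1!*0!*1! = 2
prefactor² = (2J+1)*Δ*N² = 1/3
  k=1: −1/(1!*1!*1!*0!*0!*0!) = -1
Σ = -1  ⇒  CG² = 1/3*(-1)² = 1/3
CG = −√(1/3) = -0.577350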